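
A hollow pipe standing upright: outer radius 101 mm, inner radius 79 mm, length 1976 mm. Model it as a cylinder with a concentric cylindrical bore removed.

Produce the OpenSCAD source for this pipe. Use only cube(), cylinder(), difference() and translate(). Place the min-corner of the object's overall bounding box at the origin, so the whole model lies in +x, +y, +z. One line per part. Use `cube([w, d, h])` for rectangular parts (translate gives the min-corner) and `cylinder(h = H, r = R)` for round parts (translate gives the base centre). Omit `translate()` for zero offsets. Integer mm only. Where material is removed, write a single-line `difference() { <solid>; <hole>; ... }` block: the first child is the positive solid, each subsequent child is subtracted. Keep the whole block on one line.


difference() { translate([101, 101, 0]) cylinder(h = 1976, r = 101); translate([101, 101, 0]) cylinder(h = 1976, r = 79); }


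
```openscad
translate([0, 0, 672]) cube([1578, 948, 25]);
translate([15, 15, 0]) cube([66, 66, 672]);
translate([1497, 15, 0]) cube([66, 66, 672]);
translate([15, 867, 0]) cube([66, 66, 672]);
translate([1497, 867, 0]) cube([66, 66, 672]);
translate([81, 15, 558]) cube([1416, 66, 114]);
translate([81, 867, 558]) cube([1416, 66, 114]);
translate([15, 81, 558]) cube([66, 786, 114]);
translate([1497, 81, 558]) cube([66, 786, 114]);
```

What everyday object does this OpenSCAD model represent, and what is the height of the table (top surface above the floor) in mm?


A table. The table height is 697 mm.

A 1578×948×25 slab sits at z = 672 on four 66 mm square posts — a table. The top surface is at 672 + 25 = 697 mm.


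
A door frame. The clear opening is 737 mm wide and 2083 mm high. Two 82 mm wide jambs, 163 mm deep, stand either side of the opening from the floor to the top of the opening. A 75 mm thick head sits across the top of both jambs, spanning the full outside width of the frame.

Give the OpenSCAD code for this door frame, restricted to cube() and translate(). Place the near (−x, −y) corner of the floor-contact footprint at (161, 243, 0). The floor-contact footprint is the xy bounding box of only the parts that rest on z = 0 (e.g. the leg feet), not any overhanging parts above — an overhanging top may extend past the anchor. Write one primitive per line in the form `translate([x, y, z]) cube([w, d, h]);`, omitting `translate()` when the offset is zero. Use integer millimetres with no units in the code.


translate([161, 243, 0]) cube([82, 163, 2083]);
translate([980, 243, 0]) cube([82, 163, 2083]);
translate([161, 243, 2083]) cube([901, 163, 75]);


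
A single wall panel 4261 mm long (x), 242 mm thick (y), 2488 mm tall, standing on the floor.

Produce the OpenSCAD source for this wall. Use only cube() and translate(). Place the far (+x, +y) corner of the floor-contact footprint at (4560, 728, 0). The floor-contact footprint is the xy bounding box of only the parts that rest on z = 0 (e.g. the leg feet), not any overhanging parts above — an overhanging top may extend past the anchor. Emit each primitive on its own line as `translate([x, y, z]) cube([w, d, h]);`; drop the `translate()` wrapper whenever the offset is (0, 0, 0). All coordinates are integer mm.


translate([299, 486, 0]) cube([4261, 242, 2488]);


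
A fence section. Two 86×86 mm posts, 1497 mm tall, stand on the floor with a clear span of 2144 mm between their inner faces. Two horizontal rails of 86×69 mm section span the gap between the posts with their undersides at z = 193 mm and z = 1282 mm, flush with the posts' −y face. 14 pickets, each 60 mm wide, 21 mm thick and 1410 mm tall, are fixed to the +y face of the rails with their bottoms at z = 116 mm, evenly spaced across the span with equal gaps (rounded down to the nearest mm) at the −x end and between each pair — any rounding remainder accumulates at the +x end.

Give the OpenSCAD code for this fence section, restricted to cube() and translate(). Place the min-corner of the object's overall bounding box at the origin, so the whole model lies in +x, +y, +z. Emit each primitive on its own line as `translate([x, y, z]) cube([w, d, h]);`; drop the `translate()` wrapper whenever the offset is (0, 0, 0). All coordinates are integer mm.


cube([86, 86, 1497]);
translate([2230, 0, 0]) cube([86, 86, 1497]);
translate([86, 0, 193]) cube([2144, 86, 69]);
translate([86, 0, 1282]) cube([2144, 86, 69]);
translate([172, 86, 116]) cube([60, 21, 1410]);
translate([318, 86, 116]) cube([60, 21, 1410]);
translate([464, 86, 116]) cube([60, 21, 1410]);
translate([610, 86, 116]) cube([60, 21, 1410]);
translate([756, 86, 116]) cube([60, 21, 1410]);
translate([902, 86, 116]) cube([60, 21, 1410]);
translate([1048, 86, 116]) cube([60, 21, 1410]);
translate([1194, 86, 116]) cube([60, 21, 1410]);
translate([1340, 86, 116]) cube([60, 21, 1410]);
translate([1486, 86, 116]) cube([60, 21, 1410]);
translate([1632, 86, 116]) cube([60, 21, 1410]);
translate([1778, 86, 116]) cube([60, 21, 1410]);
translate([1924, 86, 116]) cube([60, 21, 1410]);
translate([2070, 86, 116]) cube([60, 21, 1410]);


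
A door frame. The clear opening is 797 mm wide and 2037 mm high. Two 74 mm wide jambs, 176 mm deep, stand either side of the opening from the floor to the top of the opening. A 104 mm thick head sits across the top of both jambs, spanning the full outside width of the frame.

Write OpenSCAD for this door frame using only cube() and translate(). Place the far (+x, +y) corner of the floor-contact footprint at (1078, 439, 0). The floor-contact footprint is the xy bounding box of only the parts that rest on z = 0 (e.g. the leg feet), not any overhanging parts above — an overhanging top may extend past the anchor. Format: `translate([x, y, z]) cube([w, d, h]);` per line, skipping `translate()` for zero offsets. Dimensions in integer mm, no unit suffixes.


translate([133, 263, 0]) cube([74, 176, 2037]);
translate([1004, 263, 0]) cube([74, 176, 2037]);
translate([133, 263, 2037]) cube([945, 176, 104]);


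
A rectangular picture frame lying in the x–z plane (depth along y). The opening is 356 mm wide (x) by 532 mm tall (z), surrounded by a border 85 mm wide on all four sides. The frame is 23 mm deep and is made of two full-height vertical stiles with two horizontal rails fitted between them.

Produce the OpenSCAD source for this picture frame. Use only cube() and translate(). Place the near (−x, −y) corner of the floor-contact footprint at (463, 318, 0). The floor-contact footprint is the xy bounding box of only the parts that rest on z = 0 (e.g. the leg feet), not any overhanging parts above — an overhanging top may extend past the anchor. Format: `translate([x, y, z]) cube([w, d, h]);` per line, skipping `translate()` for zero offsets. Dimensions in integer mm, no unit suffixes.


translate([463, 318, 0]) cube([85, 23, 702]);
translate([904, 318, 0]) cube([85, 23, 702]);
translate([548, 318, 0]) cube([356, 23, 85]);
translate([548, 318, 617]) cube([356, 23, 85]);


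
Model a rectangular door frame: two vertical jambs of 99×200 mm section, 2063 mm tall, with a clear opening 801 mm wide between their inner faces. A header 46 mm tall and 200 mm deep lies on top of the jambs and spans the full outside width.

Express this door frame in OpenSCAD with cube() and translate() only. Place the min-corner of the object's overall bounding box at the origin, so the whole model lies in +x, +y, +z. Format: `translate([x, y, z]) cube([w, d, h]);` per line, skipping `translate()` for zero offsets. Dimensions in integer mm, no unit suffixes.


cube([99, 200, 2063]);
translate([900, 0, 0]) cube([99, 200, 2063]);
translate([0, 0, 2063]) cube([999, 200, 46]);


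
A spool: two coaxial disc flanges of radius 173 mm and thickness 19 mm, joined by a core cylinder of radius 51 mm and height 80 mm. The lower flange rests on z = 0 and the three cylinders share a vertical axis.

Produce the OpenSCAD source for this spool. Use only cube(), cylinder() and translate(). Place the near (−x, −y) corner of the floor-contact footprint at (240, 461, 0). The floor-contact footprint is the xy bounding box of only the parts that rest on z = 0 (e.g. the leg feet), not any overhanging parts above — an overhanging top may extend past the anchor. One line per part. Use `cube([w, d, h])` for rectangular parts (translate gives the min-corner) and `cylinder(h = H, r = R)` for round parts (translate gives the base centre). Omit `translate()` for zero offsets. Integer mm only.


translate([413, 634, 0]) cylinder(h = 19, r = 173);
translate([413, 634, 19]) cylinder(h = 80, r = 51);
translate([413, 634, 99]) cylinder(h = 19, r = 173);


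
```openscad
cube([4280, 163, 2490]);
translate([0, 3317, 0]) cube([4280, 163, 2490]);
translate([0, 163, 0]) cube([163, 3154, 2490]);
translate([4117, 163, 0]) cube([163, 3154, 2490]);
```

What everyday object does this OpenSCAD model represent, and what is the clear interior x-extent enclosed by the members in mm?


A house (or room) frame. The interior width is 3954 mm.

Four 2490 mm walls enclosing a rectangle with no floor or roof — a room or house frame. Outside width is 4280 mm and wall thickness is 163 mm, so the interior width is 4280 − 2 × 163 = 3954 mm.


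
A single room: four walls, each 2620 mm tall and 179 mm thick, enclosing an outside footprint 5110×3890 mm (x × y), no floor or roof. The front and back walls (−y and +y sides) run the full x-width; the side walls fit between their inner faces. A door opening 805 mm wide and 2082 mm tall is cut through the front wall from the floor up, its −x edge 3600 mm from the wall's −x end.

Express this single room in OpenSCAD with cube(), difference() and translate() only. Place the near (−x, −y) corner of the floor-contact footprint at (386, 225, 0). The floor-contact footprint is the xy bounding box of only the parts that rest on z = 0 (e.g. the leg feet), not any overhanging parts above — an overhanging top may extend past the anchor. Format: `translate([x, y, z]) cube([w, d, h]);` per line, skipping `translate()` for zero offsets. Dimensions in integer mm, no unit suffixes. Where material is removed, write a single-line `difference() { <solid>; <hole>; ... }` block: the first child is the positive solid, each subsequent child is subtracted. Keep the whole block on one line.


difference() { translate([386, 225, 0]) cube([5110, 179, 2620]); translate([3986, 225, 0]) cube([805, 179, 2082]); }
translate([386, 3936, 0]) cube([5110, 179, 2620]);
translate([386, 404, 0]) cube([179, 3532, 2620]);
translate([5317, 404, 0]) cube([179, 3532, 2620]);


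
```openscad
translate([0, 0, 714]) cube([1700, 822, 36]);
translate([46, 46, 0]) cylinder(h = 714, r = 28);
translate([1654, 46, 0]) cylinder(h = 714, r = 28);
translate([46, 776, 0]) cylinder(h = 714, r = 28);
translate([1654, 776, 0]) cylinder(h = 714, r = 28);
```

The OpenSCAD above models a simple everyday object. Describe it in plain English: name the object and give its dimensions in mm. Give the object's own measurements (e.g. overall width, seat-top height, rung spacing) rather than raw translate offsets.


A rectangular dining table. The top is 1700×822×36 mm with its upper surface at z = 750 mm. It stands on four round legs of 56 mm diameter, each leg's bounding box inset 18 mm from the nearest pair of top edges, running from the floor to the underside of the top.


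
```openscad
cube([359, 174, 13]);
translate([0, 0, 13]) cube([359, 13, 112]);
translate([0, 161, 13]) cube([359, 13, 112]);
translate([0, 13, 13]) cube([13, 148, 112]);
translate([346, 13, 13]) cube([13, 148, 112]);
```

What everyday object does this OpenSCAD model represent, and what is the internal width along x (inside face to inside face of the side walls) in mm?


An open box. The internal width is 333 mm.

A 359×174 base slab with four walls standing on it — an open box. The base is 359 mm wide and the walls are 13 mm thick, so the internal width is 359 − 2 × 13 = 333 mm.


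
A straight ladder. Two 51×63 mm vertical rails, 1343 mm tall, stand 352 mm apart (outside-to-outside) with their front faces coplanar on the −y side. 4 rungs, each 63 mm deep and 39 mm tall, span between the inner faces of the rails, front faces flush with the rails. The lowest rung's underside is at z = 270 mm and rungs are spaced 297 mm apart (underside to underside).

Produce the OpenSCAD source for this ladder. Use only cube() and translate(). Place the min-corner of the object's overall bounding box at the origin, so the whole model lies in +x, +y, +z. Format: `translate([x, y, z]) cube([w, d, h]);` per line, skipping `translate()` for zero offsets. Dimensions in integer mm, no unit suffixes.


cube([51, 63, 1343]);
translate([301, 0, 0]) cube([51, 63, 1343]);
translate([51, 0, 270]) cube([250, 63, 39]);
translate([51, 0, 567]) cube([250, 63, 39]);
translate([51, 0, 864]) cube([250, 63, 39]);
translate([51, 0, 1161]) cube([250, 63, 39]);


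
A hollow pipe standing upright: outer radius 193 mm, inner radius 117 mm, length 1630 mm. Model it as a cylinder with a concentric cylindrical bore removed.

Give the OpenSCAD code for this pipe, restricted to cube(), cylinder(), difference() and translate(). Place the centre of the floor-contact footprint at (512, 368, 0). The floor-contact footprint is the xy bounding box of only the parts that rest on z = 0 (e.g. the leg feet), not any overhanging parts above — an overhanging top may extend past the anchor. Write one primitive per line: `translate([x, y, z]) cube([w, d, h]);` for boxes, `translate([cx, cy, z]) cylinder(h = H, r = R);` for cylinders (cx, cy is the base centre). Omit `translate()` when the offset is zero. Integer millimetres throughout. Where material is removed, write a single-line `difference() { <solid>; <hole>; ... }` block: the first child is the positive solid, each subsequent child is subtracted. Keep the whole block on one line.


difference() { translate([512, 368, 0]) cylinder(h = 1630, r = 193); translate([512, 368, 0]) cylinder(h = 1630, r = 117); }


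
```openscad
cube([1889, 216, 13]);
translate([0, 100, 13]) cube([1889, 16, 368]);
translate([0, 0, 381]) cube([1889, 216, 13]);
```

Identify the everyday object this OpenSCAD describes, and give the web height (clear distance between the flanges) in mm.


An I-beam. The web height is 368 mm.

Two wide flanges with a thin centred web — an I-beam. Overall 394 mm minus two 13 mm flanges gives a web of 394 − 2·13 = 368 mm.


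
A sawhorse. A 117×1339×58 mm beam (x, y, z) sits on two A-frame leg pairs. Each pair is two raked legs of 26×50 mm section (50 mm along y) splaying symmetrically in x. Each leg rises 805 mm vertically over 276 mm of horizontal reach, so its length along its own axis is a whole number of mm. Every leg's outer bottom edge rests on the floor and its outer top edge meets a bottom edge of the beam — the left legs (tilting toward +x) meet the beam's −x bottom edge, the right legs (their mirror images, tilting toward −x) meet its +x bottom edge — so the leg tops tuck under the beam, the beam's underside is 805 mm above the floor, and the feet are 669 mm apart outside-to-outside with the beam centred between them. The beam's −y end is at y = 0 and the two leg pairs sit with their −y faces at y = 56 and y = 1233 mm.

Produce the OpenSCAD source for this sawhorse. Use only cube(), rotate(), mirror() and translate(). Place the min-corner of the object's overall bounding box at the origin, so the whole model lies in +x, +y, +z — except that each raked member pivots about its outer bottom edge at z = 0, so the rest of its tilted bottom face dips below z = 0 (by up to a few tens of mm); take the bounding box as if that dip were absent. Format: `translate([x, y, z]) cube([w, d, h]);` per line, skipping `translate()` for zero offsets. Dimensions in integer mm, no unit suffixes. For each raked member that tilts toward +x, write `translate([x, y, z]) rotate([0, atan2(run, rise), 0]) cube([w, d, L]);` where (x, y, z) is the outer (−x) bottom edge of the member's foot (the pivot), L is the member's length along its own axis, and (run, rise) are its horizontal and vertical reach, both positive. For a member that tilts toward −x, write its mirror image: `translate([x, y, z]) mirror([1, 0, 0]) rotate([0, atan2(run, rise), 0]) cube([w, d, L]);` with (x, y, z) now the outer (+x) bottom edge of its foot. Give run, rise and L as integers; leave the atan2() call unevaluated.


// leg length = √(276² + 805²) = 851
// right-leg outer foot x = 2·276 + 117 = 669
// beam min-corner = (276, 0, 805)
translate([276, 0, 805]) cube([117, 1339, 58]);
translate([0, 56, 0]) rotate([0, atan2(276, 805), 0]) cube([26, 50, 851]);
translate([669, 56, 0]) mirror([1, 0, 0]) rotate([0, atan2(276, 805), 0]) cube([26, 50, 851]);
translate([0, 1233, 0]) rotate([0, atan2(276, 805), 0]) cube([26, 50, 851]);
translate([669, 1233, 0]) mirror([1, 0, 0]) rotate([0, atan2(276, 805), 0]) cube([26, 50, 851]);


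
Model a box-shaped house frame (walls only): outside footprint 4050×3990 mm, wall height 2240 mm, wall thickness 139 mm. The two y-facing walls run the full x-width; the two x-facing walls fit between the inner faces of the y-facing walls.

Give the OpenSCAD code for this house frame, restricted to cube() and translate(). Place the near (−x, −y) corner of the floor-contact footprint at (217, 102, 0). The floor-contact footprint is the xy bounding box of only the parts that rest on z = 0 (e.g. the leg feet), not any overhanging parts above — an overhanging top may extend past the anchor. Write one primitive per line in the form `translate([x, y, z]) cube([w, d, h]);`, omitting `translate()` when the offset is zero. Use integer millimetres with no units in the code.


translate([217, 102, 0]) cube([4050, 139, 2240]);
translate([217, 3953, 0]) cube([4050, 139, 2240]);
translate([217, 241, 0]) cube([139, 3712, 2240]);
translate([4128, 241, 0]) cube([139, 3712, 2240]);


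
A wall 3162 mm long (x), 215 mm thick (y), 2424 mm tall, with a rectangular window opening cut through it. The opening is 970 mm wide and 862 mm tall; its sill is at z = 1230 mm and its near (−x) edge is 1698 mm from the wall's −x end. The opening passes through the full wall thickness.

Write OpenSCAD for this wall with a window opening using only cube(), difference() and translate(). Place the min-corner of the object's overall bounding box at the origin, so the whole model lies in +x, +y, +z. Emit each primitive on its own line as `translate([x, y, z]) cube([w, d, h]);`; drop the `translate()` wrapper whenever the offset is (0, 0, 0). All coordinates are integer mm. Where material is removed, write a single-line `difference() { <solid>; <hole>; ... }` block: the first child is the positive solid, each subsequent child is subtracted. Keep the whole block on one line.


difference() { cube([3162, 215, 2424]); translate([1698, 0, 1230]) cube([970, 215, 862]); }


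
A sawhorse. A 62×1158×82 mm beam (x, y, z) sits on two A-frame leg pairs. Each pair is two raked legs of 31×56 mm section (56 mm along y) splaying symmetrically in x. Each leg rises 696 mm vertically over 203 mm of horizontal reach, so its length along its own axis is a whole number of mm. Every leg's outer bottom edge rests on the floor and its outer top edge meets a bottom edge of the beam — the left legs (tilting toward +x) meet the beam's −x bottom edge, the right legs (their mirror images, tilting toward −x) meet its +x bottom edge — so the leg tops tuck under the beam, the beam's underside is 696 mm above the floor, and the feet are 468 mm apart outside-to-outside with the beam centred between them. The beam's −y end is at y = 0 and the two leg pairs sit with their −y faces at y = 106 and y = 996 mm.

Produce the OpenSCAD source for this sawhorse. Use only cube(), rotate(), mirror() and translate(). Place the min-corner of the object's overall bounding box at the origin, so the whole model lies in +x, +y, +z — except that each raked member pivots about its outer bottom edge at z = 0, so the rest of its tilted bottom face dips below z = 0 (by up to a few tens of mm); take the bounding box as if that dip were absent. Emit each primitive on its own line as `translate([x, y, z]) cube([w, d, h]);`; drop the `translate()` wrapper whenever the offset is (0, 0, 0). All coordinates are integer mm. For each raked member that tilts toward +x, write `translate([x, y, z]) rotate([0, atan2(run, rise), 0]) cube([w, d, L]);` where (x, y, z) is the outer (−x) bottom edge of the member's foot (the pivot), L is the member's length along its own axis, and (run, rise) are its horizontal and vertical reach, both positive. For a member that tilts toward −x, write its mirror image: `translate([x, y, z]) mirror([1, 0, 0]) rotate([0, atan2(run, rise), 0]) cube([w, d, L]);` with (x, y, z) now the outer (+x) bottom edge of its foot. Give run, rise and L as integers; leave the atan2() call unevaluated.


translate([203, 0, 696]) cube([62, 1158, 82]);
translate([0, 106, 0]) rotate([0, atan2(203, 696), 0]) cube([31, 56, 725]);
translate([468, 106, 0]) mirror([1, 0, 0]) rotate([0, atan2(203, 696), 0]) cube([31, 56, 725]);
translate([0, 996, 0]) rotate([0, atan2(203, 696), 0]) cube([31, 56, 725]);
translate([468, 996, 0]) mirror([1, 0, 0]) rotate([0, atan2(203, 696), 0]) cube([31, 56, 725]);


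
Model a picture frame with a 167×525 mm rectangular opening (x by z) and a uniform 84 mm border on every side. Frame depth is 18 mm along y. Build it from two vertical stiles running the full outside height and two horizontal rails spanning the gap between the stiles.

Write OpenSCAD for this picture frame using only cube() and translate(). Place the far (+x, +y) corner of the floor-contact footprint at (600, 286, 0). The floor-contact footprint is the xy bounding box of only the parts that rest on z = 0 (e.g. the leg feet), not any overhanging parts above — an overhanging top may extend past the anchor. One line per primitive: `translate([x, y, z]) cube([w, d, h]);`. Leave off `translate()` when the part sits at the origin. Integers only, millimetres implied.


translate([265, 268, 0]) cube([84, 18, 693]);
translate([516, 268, 0]) cube([84, 18, 693]);
translate([349, 268, 0]) cube([167, 18, 84]);
translate([349, 268, 609]) cube([167, 18, 84]);


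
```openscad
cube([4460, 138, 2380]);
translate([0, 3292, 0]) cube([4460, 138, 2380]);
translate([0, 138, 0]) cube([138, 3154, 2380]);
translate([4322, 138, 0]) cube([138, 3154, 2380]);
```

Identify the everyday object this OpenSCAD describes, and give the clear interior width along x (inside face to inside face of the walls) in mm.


A house (or room) frame. The interior width is 4184 mm.

Four 2380 mm walls enclosing a rectangle with no floor or roof — a room or house frame. Outside width is 4460 mm and wall thickness is 138 mm, so the interior width is 4460 − 2 × 138 = 4184 mm.


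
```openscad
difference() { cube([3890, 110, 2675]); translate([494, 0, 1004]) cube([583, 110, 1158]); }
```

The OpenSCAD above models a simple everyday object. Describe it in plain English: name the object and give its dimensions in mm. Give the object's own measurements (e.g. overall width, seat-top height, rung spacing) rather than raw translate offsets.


A wall 3890 mm long (x), 110 mm thick (y), 2675 mm tall, with a rectangular window opening cut through it. The opening is 583 mm wide and 1158 mm tall; its sill is at z = 1004 mm and its near (−x) edge is 494 mm from the wall's −x end. The opening passes through the full wall thickness.


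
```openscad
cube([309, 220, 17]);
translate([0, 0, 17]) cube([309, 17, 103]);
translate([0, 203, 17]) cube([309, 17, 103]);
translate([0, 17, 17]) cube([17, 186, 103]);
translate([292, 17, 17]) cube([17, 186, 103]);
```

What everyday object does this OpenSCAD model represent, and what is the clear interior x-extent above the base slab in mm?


An open box. The internal width is 275 mm.

A 309×220 base slab with four walls standing on it — an open box. The base is 309 mm wide and the walls are 17 mm thick, so the internal width is 309 − 2 × 17 = 275 mm.


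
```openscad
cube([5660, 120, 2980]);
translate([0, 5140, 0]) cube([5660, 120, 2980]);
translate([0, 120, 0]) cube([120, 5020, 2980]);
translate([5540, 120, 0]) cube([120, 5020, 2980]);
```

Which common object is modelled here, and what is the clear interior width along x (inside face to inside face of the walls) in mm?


A house (or room) frame. The interior width is 5420 mm.

Four 2980 mm walls enclosing a rectangle with no floor or roof — a room or house frame. Outside width is 5660 mm and wall thickness is 120 mm, so the interior width is 5660 − 2 × 120 = 5420 mm.


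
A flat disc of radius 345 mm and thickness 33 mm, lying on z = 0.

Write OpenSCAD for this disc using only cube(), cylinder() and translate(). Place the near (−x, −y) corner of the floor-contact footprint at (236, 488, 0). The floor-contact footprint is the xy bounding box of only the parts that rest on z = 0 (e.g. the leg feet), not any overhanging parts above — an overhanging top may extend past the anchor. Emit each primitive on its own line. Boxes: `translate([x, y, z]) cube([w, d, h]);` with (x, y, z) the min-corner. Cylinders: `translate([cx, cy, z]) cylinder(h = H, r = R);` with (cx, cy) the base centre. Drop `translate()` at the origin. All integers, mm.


translate([581, 833, 0]) cylinder(h = 33, r = 345);


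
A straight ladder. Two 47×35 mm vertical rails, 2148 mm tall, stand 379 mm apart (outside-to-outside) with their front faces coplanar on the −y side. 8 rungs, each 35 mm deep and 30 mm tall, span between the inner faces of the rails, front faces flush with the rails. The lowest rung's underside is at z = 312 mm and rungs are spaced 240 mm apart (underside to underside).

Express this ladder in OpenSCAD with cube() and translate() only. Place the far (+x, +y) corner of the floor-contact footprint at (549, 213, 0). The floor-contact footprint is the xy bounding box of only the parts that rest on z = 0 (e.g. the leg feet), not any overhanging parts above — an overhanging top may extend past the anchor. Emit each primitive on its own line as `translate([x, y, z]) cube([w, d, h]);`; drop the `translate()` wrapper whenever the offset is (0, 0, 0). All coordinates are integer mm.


translate([170, 178, 0]) cube([47, 35, 2148]);
translate([502, 178, 0]) cube([47, 35, 2148]);
translate([217, 178, 312]) cube([285, 35, 30]);
translate([217, 178, 552]) cube([285, 35, 30]);
translate([217, 178, 792]) cube([285, 35, 30]);
translate([217, 178, 1032]) cube([285, 35, 30]);
translate([217, 178, 1272]) cube([285, 35, 30]);
translate([217, 178, 1512]) cube([285, 35, 30]);
translate([217, 178, 1752]) cube([285, 35, 30]);
translate([217, 178, 1992]) cube([285, 35, 30]);


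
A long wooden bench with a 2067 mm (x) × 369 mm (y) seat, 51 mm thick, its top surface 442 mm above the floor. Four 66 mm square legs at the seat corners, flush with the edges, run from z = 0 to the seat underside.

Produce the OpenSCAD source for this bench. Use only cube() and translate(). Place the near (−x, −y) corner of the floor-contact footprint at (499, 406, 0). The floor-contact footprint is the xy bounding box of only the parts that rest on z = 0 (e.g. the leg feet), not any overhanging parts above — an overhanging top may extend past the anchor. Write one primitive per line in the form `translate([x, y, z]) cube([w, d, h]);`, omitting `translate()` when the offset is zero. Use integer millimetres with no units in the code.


translate([499, 406, 391]) cube([2067, 369, 51]);
translate([499, 406, 0]) cube([66, 66, 391]);
translate([499, 709, 0]) cube([66, 66, 391]);
translate([2500, 406, 0]) cube([66, 66, 391]);
translate([2500, 709, 0]) cube([66, 66, 391]);


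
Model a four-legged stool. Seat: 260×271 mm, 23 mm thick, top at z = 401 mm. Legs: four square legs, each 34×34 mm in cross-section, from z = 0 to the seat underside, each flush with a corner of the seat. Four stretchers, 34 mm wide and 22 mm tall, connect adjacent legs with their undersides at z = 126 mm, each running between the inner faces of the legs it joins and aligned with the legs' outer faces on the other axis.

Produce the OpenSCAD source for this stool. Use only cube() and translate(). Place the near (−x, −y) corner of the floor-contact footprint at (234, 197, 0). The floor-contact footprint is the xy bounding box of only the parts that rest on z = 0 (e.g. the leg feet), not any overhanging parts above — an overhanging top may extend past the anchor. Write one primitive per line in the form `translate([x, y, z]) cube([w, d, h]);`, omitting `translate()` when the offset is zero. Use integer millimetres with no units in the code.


// leg_h = 401 - 23 = 378
// stretcher span = 260 - 2*34 = 192
translate([234, 197, 378]) cube([260, 271, 23]);
translate([234, 197, 0]) cube([34, 34, 378]);
translate([460, 197, 0]) cube([34, 34, 378]);
translate([234, 434, 0]) cube([34, 34, 378]);
translate([460, 434, 0]) cube([34, 34, 378]);
translate([268, 197, 126]) cube([192, 34, 22]);
translate([268, 434, 126]) cube([192, 34, 22]);
translate([234, 231, 126]) cube([34, 203, 22]);
translate([460, 231, 126]) cube([34, 203, 22]);


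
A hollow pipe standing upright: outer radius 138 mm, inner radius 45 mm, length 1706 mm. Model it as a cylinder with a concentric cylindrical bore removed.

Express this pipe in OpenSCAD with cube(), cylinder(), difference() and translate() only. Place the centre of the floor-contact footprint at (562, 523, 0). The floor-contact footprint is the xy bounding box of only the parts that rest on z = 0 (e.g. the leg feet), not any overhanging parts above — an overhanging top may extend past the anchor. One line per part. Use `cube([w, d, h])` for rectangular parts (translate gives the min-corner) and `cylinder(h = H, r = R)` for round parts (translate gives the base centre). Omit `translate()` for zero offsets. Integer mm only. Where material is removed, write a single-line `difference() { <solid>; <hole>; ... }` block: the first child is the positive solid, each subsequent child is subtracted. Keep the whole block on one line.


difference() { translate([562, 523, 0]) cylinder(h = 1706, r = 138); translate([562, 523, 0]) cylinder(h = 1706, r = 45); }


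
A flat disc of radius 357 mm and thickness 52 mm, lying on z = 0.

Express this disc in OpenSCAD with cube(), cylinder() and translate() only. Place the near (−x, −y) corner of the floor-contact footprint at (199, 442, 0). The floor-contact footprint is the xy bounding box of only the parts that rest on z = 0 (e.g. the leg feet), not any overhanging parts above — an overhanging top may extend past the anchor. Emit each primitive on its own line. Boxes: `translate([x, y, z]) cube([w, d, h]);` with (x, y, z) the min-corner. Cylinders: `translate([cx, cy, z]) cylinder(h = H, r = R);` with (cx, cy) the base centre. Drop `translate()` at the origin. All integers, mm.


translate([556, 799, 0]) cylinder(h = 52, r = 357);


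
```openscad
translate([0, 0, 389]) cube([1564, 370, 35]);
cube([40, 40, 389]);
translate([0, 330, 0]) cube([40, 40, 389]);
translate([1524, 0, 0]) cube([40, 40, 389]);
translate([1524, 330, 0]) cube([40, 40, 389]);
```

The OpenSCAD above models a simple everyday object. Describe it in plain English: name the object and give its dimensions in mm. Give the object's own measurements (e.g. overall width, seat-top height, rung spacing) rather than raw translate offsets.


A bench: a 1564×370 mm seat slab, 35 mm thick, top at z = 424 mm, on four 40×40 mm square legs flush with the seat corners and standing on z = 0.


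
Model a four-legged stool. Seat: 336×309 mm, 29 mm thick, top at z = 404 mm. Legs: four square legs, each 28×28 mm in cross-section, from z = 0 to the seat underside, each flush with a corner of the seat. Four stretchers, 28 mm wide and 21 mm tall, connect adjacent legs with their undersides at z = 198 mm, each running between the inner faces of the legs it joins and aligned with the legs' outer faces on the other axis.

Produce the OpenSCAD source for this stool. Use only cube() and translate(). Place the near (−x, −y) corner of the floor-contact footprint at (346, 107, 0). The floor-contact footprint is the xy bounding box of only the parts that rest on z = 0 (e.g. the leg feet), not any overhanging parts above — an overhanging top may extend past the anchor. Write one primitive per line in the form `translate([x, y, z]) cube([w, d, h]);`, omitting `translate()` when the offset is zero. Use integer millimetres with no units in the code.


translate([346, 107, 375]) cube([336, 309, 29]);
translate([346, 107, 0]) cube([28, 28, 375]);
translate([654, 107, 0]) cube([28, 28, 375]);
translate([346, 388, 0]) cube([28, 28, 375]);
translate([654, 388, 0]) cube([28, 28, 375]);
translate([374, 107, 198]) cube([280, 28, 21]);
translate([374, 388, 198]) cube([280, 28, 21]);
translate([346, 135, 198]) cube([28, 253, 21]);
translate([654, 135, 198]) cube([28, 253, 21]);


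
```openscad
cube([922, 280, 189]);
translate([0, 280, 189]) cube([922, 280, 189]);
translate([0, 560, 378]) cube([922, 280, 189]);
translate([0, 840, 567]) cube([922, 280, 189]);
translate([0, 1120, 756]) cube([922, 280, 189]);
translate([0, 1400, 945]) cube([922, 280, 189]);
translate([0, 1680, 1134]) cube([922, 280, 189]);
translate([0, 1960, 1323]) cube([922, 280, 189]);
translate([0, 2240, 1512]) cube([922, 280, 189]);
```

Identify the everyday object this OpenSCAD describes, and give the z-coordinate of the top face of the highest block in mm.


A staircase. The total rise is 1701 mm.

9 identical blocks, each offset up and back from the previous — a staircase. Each step is 189 mm tall and there are 9 of them, so the total rise is 9 × 189 = 1701 mm.


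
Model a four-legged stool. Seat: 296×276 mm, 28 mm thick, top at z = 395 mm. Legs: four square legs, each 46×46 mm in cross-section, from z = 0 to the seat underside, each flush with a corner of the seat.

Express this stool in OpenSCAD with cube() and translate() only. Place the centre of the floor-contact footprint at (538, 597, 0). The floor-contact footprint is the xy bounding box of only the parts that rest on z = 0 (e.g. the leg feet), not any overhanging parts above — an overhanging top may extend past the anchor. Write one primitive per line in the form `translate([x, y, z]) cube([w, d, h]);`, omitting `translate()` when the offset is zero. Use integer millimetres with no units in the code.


translate([390, 459, 367]) cube([296, 276, 28]);
translate([390, 459, 0]) cube([46, 46, 367]);
translate([640, 459, 0]) cube([46, 46, 367]);
translate([390, 689, 0]) cube([46, 46, 367]);
translate([640, 689, 0]) cube([46, 46, 367]);


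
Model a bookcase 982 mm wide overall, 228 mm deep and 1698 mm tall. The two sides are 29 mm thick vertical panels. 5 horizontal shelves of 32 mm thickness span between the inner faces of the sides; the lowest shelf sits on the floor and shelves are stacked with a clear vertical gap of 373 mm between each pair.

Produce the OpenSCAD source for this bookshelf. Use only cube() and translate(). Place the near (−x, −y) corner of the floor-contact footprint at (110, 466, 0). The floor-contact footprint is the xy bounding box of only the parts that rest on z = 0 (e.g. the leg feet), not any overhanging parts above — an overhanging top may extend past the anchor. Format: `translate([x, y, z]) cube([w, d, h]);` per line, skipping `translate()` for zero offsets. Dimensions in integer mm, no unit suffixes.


translate([110, 466, 0]) cube([29, 228, 1698]);
translate([1063, 466, 0]) cube([29, 228, 1698]);
translate([139, 466, 0]) cube([924, 228, 32]);
translate([139, 466, 405]) cube([924, 228, 32]);
translate([139, 466, 810]) cube([924, 228, 32]);
translate([139, 466, 1215]) cube([924, 228, 32]);
translate([139, 466, 1620]) cube([924, 228, 32]);


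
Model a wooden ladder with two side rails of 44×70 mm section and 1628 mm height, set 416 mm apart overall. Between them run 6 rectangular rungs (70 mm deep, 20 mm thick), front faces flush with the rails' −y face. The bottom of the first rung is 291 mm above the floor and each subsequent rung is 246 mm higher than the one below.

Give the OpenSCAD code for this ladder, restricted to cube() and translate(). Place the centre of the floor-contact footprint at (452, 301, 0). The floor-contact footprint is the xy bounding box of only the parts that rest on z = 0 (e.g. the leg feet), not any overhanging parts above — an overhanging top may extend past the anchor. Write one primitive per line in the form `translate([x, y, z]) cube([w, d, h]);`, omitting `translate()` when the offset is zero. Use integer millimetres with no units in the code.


// rung span = 416 - 2*44 = 328
// rung[k] z = 291 + k*246
translate([244, 266, 0]) cube([44, 70, 1628]);
translate([616, 266, 0]) cube([44, 70, 1628]);
translate([288, 266, 291]) cube([328, 70, 20]);
translate([288, 266, 537]) cube([328, 70, 20]);
translate([288, 266, 783]) cube([328, 70, 20]);
translate([288, 266, 1029]) cube([328, 70, 20]);
translate([288, 266, 1275]) cube([328, 70, 20]);
translate([288, 266, 1521]) cube([328, 70, 20]);


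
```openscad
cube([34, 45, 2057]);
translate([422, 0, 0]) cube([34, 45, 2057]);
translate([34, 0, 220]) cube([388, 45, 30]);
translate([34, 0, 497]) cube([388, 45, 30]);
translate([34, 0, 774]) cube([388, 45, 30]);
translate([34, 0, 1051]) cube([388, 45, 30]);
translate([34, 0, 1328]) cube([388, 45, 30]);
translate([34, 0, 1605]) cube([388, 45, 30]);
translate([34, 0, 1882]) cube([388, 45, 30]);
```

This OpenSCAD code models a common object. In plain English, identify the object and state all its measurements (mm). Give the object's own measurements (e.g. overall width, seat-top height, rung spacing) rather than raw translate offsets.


A straight ladder. Two 34×45 mm vertical rails, 2057 mm tall, stand 456 mm apart (outside-to-outside) with their front faces coplanar on the −y side. 7 rungs, each 45 mm deep and 30 mm tall, span between the inner faces of the rails, front faces flush with the rails. The lowest rung's underside is at z = 220 mm and rungs are spaced 277 mm apart (underside to underside).


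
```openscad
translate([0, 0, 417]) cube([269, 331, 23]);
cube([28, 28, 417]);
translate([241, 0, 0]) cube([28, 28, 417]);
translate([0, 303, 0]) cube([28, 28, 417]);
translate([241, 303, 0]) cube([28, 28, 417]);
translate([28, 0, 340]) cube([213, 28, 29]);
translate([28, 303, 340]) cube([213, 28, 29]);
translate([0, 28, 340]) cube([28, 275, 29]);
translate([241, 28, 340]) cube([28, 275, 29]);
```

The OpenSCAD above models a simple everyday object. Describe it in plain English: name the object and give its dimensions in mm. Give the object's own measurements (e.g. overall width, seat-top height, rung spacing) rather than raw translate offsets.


A four-legged stool. The seat is a 269×331×23 mm slab whose top surface is at z = 440 mm; four square legs, each 28×28 mm in cross-section, run from the floor (z = 0) to the underside of the seat, each flush with a corner of the seat. Four stretchers, 28 mm wide and 29 mm tall, connect adjacent legs with their undersides at z = 340 mm, each running between the inner faces of the legs it joins and aligned with the legs' outer faces on the other axis.


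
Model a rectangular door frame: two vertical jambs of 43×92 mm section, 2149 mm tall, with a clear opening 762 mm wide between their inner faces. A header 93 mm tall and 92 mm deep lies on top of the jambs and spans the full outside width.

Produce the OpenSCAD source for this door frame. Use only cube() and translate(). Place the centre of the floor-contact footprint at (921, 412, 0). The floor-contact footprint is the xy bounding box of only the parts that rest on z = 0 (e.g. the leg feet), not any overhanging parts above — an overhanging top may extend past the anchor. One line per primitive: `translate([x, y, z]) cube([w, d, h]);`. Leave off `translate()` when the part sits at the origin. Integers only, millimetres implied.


translate([497, 366, 0]) cube([43, 92, 2149]);
translate([1302, 366, 0]) cube([43, 92, 2149]);
translate([497, 366, 2149]) cube([848, 92, 93]);
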